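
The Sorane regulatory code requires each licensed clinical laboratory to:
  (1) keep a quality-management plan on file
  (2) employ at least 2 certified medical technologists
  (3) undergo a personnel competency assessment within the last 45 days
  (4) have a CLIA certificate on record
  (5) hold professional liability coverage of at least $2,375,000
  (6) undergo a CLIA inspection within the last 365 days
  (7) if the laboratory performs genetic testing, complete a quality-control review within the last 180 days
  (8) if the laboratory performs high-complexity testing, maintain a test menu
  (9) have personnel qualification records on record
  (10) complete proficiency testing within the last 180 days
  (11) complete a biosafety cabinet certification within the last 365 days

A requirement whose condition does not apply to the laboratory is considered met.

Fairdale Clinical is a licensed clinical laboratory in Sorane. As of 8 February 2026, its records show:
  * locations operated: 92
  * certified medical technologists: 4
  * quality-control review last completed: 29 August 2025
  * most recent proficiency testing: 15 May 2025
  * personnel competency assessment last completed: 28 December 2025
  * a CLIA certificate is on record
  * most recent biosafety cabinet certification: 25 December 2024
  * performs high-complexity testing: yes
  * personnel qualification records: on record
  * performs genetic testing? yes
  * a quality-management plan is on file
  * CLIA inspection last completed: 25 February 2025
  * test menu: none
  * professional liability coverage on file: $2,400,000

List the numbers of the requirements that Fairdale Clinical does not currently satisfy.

1. quality-management plan present → met
2. certified medical technologists 4 ≥ 2 → met
3. personnel competency assessment 42 days ago vs limit 45 → met
4. CLIA certificate present → met
5. professional liability coverage $2,400,000 ≥ $2,375,000 → met
6. CLIA inspection 348 days ago vs limit 365 → met
7. condition 'performs genetic testing' holds; quality-control review 163 days ago vs limit 180 → met
8. condition 'performs high-complexity testing' holds; test menu absent → not met
9. personnel qualification records present → met
10. proficiency testing 269 days ago vs limit 180 → not met
11. biosafety cabinet certification 410 days ago vs limit 365 → not met
Not met: 8, 10, 11

8, 10, 11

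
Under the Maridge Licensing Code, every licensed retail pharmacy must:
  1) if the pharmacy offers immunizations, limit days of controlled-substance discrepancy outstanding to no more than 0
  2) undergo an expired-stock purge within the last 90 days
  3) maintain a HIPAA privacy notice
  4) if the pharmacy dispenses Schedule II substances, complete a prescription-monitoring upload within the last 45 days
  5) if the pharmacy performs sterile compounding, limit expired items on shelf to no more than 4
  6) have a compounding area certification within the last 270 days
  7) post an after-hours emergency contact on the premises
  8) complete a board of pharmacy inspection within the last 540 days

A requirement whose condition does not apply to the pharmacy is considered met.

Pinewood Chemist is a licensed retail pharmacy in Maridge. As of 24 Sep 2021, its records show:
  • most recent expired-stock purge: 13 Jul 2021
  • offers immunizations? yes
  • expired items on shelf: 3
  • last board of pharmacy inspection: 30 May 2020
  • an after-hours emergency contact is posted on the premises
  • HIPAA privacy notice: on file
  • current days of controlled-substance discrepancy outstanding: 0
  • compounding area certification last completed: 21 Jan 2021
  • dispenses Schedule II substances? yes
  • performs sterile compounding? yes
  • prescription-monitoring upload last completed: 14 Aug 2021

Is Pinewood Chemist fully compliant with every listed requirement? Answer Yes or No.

Yes

1. condition 'offers immunizations' holds; days of controlled-substance discrepancy outstanding 0 ≤ 0 → met
2. expired-stock purge 73 days ago vs limit 90 → met
3. HIPAA privacy notice present → met
4. condition 'dispenses Schedule II substances' holds; prescription-monitoring upload 41 days ago vs limit 45 → met
5. condition 'performs sterile compounding' holds; expired items on shelf 3 ≤ 4 → met
6. compounding area certification 246 days ago vs limit 270 → met
7. after-hours emergency contact present → met
8. board of pharmacy inspection 482 days ago vs limit 540 → met
All met.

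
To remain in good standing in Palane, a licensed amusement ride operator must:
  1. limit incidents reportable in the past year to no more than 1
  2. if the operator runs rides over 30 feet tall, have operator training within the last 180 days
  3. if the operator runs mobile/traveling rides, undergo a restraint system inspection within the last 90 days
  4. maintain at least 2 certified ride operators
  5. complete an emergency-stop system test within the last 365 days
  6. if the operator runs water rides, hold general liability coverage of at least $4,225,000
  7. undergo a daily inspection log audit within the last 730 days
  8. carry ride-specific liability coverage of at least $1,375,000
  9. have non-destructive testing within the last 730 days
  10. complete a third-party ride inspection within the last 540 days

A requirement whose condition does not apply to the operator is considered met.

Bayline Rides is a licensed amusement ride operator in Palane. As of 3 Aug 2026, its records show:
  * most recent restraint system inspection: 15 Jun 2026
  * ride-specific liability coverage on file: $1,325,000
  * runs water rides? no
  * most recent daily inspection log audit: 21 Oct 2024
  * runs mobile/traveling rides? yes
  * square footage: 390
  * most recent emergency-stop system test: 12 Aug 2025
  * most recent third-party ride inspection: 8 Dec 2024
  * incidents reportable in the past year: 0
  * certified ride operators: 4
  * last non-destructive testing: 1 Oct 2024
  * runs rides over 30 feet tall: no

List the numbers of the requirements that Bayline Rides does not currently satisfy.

1. incidents reportable in the past year 0 ≤ 1 → met
2. condition 'runs rides over 30 feet tall' does not hold → requirement n/a → met
3. condition 'runs mobile/traveling rides' holds; restraint system inspection 49 days ago vs limit 90 → met
4. certified ride operators 4 ≥ 2 → met
5. emergency-stop system test 356 days ago vs limit 365 → met
6. condition 'runs water rides' does not hold → requirement n/a → met
7. daily inspection log audit 651 days ago vs limit 730 → met
8. ride-specific liability coverage $1,325,000 < $1,375,000 → not met
9. non-destructive testing 671 days ago vs limit 730 → met
10. third-party ride inspection 603 days ago vs limit 540 → not met
Not met: 8, 10

8, 10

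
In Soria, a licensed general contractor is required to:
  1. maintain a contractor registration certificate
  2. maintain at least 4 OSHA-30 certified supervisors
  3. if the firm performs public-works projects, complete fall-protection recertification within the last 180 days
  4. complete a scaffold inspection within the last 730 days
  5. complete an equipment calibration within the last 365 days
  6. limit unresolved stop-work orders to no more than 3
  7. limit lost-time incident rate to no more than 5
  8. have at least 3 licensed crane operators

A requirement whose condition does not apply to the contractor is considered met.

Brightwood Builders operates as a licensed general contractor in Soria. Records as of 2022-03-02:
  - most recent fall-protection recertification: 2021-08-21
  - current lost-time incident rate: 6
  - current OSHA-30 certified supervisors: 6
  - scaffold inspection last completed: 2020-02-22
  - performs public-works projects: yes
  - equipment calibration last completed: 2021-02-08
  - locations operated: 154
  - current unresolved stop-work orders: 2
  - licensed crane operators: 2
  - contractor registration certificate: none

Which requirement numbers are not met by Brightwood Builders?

1. contractor registration certificate absent → not met
2. OSHA-30 certified supervisors 6 ≥ 4 → met
3. condition 'performs public-works projects' holds; fall-protection recertification 193 days ago vs limit 180 → not met
4. scaffold inspection 739 days ago vs limit 730 → not met
5. equipment calibration 387 days ago vs limit 365 → not met
6. unresolved stop-work orders 2 ≤ 3 → met
7. lost-time incident rate 6 > 5 → not met
8. licensed crane operators 2 < 3 → not met
Not met: 1, 3, 4, 5, 7, 8

1, 3, 4, 5, 7, 8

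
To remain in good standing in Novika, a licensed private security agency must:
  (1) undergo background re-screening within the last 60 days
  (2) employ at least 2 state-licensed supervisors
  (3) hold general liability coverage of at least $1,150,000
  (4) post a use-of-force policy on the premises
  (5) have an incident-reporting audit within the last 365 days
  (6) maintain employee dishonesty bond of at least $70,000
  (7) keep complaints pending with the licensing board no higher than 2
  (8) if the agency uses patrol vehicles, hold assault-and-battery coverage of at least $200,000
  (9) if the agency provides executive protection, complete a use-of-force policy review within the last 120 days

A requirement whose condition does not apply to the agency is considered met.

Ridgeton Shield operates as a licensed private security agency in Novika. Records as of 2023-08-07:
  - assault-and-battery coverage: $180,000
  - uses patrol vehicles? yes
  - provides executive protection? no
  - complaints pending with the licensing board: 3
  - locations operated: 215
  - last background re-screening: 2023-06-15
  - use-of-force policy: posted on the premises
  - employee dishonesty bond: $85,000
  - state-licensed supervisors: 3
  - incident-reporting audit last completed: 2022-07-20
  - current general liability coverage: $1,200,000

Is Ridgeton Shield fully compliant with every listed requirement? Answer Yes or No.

1. background re-screening 53 days ago vs limit 60 → met
2. state-licensed supervisors 3 ≥ 2 → met
3. general liability coverage $1,200,000 ≥ $1,150,000 → met
4. use-of-force policy present → met
5. incident-reporting audit 383 days ago vs limit 365 → not met
6. employee dishonesty bond $85,000 ≥ $70,000 → met
7. complaints pending with the licensing board 3 > 2 → not met
8. condition 'uses patrol vehicles' holds; assault-and-battery coverage $180,000 < $200,000 → not met
9. condition 'provides executive protection' does not hold → requirement n/a → met
Not met: 5, 7, 8

No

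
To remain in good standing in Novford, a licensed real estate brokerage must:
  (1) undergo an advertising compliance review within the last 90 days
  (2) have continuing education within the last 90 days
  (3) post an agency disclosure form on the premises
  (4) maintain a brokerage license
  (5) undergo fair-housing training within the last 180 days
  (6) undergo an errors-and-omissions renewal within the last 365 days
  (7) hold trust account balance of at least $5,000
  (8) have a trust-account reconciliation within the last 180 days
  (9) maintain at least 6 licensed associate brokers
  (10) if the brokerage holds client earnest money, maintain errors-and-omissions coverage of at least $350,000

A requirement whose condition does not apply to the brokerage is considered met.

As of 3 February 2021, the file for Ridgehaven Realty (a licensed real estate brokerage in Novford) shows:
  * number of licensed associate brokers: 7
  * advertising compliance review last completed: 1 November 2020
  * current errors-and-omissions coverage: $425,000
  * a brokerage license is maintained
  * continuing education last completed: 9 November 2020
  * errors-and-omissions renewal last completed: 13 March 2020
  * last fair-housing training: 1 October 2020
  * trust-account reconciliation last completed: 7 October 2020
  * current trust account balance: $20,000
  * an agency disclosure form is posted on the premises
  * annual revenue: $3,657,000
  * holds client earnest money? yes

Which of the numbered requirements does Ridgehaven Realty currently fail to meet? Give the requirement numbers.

1

1. advertising compliance review 94 days ago vs limit 90 → not met
2. continuing education 86 days ago vs limit 90 → met
3. agency disclosure form present → met
4. brokerage license present → met
5. fair-housing training 125 days ago vs limit 180 → met
6. errors-and-omissions renewal 327 days ago vs limit 365 → met
7. trust account balance $20,000 ≥ $5,000 → met
8. trust-account reconciliation 119 days ago vs limit 180 → met
9. licensed associate brokers 7 ≥ 6 → met
10. condition 'holds client earnest money' holds; errors-and-omissions coverage $425,000 ≥ $350,000 → met
Not met: 1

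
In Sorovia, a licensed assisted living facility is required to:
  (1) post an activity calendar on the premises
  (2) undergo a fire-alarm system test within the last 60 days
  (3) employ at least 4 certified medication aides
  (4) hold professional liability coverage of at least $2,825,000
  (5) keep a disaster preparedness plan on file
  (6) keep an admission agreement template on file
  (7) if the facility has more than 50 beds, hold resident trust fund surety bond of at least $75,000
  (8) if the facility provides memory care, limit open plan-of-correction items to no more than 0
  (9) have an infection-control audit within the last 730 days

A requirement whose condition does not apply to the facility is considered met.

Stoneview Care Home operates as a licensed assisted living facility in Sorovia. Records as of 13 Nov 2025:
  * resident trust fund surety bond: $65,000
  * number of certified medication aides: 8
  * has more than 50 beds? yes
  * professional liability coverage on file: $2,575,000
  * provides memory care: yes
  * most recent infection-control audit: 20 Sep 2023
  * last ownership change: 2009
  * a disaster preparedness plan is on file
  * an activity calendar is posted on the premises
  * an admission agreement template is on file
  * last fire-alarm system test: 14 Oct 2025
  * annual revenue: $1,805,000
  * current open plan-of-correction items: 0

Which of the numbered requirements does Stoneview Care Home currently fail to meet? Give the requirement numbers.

4, 7, 9

1. activity calendar present → met
2. fire-alarm system test 30 days ago vs limit 60 → met
3. certified medication aides 8 ≥ 4 → met
4. professional liability coverage $2,575,000 < $2,825,000 → not met
5. disaster preparedness plan present → met
6. admission agreement template present → met
7. condition 'has more than 50 beds' holds; resident trust fund surety bond $65,000 < $75,000 → not met
8. condition 'provides memory care' holds; open plan-of-correction items 0 ≤ 0 → met
9. infection-control audit 785 days ago vs limit 730 → not met
Not met: 4, 7, 9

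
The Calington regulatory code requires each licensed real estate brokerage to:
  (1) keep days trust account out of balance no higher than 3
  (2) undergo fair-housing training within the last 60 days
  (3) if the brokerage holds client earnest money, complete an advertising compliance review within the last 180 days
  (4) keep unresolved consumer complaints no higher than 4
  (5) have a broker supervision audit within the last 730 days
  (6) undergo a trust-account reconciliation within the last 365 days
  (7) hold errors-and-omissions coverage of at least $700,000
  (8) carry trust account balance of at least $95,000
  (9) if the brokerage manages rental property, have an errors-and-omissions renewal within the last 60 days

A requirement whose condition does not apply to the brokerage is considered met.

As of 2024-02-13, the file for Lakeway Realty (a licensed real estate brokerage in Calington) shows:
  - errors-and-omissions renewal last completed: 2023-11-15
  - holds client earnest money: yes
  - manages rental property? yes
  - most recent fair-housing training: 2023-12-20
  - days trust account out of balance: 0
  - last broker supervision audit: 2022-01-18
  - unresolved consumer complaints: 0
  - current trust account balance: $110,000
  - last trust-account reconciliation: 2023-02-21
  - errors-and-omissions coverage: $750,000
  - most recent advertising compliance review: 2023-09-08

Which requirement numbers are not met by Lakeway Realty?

1. days trust account out of balance 0 ≤ 3 → met
2. fair-housing training 55 days ago vs limit 60 → met
3. condition 'holds client earnest money' holds; advertising compliance review 158 days ago vs limit 180 → met
4. unresolved consumer complaints 0 ≤ 4 → met
5. broker supervision audit 756 days ago vs limit 730 → not met
6. trust-account reconciliation 357 days ago vs limit 365 → met
7. errors-and-omissions coverage $750,000 ≥ $700,000 → met
8. trust account balance $110,000 ≥ $95,000 → met
9. condition 'manages rental property' holds; errors-and-omissions renewal 90 days ago vs limit 60 → not met
Not met: 5, 9

5, 9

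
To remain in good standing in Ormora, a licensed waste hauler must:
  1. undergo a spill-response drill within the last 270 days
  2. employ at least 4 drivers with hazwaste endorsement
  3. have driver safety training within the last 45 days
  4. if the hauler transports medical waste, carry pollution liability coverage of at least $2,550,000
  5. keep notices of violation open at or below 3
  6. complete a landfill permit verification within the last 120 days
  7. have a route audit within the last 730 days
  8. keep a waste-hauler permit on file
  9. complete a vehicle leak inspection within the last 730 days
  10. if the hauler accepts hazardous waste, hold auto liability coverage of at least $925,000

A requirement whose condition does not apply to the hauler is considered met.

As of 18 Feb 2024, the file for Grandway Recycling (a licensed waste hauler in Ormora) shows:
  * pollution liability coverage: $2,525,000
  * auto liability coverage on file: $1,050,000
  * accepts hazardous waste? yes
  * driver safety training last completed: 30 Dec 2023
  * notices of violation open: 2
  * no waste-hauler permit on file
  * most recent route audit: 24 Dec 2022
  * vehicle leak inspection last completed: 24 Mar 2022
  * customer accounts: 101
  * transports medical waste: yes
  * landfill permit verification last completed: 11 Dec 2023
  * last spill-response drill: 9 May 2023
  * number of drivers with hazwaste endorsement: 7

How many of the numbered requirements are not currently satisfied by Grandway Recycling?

4

1. spill-response drill 285 days ago vs limit 270 → not met
2. drivers with hazwaste endorsement 7 ≥ 4 → met
3. driver safety training 50 days ago vs limit 45 → not met
4. condition 'transports medical waste' holds; pollution liability coverage $2,525,000 < $2,550,000 → not met
5. notices of violation open 2 ≤ 3 → met
6. landfill permit verification 69 days ago vs limit 120 → met
7. route audit 421 days ago vs limit 730 → met
8. waste-hauler permit absent → not met
9. vehicle leak inspection 696 days ago vs limit 730 → met
10. condition 'accepts hazardous waste' holds; auto liability coverage $1,050,000 ≥ $925,000 → met
Not met: 4 of 10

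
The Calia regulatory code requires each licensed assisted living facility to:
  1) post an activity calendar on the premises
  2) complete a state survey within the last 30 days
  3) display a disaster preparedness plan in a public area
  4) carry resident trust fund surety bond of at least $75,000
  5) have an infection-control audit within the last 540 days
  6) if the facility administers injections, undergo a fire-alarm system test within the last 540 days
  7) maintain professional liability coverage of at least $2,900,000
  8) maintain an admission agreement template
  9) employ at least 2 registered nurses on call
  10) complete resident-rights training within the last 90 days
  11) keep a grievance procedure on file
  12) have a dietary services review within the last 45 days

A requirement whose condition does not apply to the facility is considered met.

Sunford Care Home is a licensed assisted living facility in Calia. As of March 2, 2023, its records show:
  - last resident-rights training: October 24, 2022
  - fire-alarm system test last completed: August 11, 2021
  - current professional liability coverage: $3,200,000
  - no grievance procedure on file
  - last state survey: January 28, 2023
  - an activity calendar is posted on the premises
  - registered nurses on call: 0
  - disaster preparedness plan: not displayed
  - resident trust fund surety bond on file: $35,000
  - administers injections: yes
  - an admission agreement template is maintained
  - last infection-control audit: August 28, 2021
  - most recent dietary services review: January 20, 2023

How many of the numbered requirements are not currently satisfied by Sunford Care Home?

1. activity calendar present → met
2. state survey 33 days ago vs limit 30 → not met
3. disaster preparedness plan absent → not met
4. resident trust fund surety bond $35,000 < $75,000 → not met
5. infection-control audit 551 days ago vs limit 540 → not met
6. condition 'administers injections' holds; fire-alarm system test 568 days ago vs limit 540 → not met
7. professional liability coverage $3,200,000 ≥ $2,900,000 → met
8. admission agreement template present → met
9. registered nurses on call 0 < 2 → not met
10. resident-rights training 129 days ago vs limit 90 → not met
11. grievance procedure absent → not met
12. dietary services review 41 days ago vs limit 45 → met
Not met: 8 of 12

8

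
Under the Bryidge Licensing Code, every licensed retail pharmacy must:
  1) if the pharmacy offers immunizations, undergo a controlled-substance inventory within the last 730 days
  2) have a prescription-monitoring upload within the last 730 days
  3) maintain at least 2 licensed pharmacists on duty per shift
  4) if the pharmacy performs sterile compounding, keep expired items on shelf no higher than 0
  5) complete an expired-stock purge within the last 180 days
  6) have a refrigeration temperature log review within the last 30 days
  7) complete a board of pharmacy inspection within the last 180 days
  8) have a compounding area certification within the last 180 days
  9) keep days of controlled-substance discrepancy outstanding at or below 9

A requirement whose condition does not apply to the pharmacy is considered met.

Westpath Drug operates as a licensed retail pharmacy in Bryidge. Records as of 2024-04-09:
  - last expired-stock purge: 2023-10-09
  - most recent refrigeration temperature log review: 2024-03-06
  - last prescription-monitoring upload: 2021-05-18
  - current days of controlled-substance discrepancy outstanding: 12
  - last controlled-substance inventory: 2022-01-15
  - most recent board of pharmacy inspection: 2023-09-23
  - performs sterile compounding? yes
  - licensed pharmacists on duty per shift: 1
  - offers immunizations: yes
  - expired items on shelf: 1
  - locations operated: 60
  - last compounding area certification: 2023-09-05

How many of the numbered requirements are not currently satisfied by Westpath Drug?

1. condition 'offers immunizations' holds; controlled-substance inventory 815 days ago vs limit 730 → not met
2. prescription-monitoring upload 1057 days ago vs limit 730 → not met
3. licensed pharmacists on duty per shift 1 < 2 → not met
4. condition 'performs sterile compounding' holds; expired items on shelf 1 > 0 → not met
5. expired-stock purge 183 days ago vs limit 180 → not met
6. refrigeration temperature log review 34 days ago vs limit 30 → not met
7. board of pharmacy inspection 199 days ago vs limit 180 → not met
8. compounding area certification 217 days ago vs limit 180 → not met
9. days of controlled-substance discrepancy outstanding 12 > 9 → not met
Not met: 9 of 9

9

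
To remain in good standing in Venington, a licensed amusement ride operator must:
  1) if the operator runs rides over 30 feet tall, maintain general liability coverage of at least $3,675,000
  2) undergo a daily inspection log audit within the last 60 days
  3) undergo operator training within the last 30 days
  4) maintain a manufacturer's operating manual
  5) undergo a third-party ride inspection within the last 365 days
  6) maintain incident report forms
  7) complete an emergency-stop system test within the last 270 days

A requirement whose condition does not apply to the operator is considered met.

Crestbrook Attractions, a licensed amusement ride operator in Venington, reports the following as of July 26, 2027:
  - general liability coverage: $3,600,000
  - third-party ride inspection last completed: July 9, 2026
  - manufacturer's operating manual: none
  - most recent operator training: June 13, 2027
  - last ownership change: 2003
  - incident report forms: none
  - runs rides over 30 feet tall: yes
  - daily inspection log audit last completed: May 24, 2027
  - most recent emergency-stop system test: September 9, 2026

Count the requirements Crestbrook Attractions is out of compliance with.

7

1. condition 'runs rides over 30 feet tall' holds; general liability coverage $3,600,000 < $3,675,000 → not met
2. daily inspection log audit 63 days ago vs limit 60 → not met
3. operator training 43 days ago vs limit 30 → not met
4. manufacturer's operating manual absent → not met
5. third-party ride inspection 382 days ago vs limit 365 → not met
6. incident report forms absent → not met
7. emergency-stop system test 320 days ago vs limit 270 → not met
Not met: 7 of 7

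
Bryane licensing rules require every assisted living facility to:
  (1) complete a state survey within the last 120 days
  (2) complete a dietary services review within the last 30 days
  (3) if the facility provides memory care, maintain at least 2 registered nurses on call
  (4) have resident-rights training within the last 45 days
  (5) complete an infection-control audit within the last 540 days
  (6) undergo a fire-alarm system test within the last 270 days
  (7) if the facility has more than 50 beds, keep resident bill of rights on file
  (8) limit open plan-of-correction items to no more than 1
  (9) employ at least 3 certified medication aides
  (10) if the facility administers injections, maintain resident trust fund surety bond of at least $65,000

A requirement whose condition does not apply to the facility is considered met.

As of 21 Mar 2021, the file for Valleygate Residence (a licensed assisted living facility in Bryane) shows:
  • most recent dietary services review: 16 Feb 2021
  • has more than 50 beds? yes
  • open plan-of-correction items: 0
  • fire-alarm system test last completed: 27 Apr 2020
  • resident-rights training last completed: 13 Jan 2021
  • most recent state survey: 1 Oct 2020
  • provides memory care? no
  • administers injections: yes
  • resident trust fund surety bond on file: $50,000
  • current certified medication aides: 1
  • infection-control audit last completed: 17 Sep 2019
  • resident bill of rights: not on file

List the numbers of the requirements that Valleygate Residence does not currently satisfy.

1. state survey 171 days ago vs limit 120 → not met
2. dietary services review 33 days ago vs limit 30 → not met
3. condition 'provides memory care' does not hold → requirement n/a → met
4. resident-rights training 67 days ago vs limit 45 → not met
5. infection-control audit 551 days ago vs limit 540 → not met
6. fire-alarm system test 328 days ago vs limit 270 → not met
7. condition 'has more than 50 beds' holds; resident bill of rights absent → not met
8. open plan-of-correction items 0 ≤ 1 → met
9. certified medication aides 1 < 3 → not met
10. condition 'administers injections' holds; resident trust fund surety bond $50,000 < $65,000 → not met
Not met: 1, 2, 4, 5, 6, 7, 9, 10

1, 2, 4, 5, 6, 7, 9, 10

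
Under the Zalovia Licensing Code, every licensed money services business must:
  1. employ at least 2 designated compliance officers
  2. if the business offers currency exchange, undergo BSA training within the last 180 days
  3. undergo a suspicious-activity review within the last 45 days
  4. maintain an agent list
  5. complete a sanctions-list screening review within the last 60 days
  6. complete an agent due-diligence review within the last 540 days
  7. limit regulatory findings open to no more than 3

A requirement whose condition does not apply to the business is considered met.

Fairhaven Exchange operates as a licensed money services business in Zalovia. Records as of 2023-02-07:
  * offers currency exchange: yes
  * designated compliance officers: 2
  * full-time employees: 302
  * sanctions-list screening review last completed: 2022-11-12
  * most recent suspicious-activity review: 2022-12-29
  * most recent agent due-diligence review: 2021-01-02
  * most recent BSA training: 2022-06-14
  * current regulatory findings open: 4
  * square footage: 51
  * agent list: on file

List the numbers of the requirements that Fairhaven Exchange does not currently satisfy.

2, 5, 6, 7

1. designated compliance officers 2 ≥ 2 → met
2. condition 'offers currency exchange' holds; BSA training 238 days ago vs limit 180 → not met
3. suspicious-activity review 40 days ago vs limit 45 → met
4. agent list present → met
5. sanctions-list screening review 87 days ago vs limit 60 → not met
6. agent due-diligence review 766 days ago vs limit 540 → not met
7. regulatory findings open 4 > 3 → not met
Not met: 2, 5, 6, 7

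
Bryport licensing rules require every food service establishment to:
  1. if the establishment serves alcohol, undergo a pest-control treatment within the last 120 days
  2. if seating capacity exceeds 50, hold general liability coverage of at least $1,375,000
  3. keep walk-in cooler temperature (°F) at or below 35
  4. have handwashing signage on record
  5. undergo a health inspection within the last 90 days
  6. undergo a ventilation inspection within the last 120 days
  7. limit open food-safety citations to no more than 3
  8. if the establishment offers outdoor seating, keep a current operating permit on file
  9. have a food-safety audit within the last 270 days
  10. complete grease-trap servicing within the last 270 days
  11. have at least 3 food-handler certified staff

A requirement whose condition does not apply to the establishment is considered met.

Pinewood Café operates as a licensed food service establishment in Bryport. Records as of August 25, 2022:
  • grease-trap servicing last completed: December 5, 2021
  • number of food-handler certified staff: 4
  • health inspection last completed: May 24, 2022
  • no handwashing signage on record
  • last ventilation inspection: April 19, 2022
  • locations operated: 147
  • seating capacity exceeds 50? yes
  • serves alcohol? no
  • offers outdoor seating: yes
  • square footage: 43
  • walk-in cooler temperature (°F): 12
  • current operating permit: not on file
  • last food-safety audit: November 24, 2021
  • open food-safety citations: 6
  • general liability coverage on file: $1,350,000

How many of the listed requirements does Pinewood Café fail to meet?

7

1. condition 'serves alcohol' does not hold → requirement n/a → met
2. condition 'seating capacity exceeds 50' holds; general liability coverage $1,350,000 < $1,375,000 → not met
3. walk-in cooler temperature (°F) 12 ≤ 35 → met
4. handwashing signage absent → not met
5. health inspection 93 days ago vs limit 90 → not met
6. ventilation inspection 128 days ago vs limit 120 → not met
7. open food-safety citations 6 > 3 → not met
8. condition 'offers outdoor seating' holds; current operating permit absent → not met
9. food-safety audit 274 days ago vs limit 270 → not met
10. grease-trap servicing 263 days ago vs limit 270 → met
11. food-handler certified staff 4 ≥ 3 → met
Not met: 7 of 11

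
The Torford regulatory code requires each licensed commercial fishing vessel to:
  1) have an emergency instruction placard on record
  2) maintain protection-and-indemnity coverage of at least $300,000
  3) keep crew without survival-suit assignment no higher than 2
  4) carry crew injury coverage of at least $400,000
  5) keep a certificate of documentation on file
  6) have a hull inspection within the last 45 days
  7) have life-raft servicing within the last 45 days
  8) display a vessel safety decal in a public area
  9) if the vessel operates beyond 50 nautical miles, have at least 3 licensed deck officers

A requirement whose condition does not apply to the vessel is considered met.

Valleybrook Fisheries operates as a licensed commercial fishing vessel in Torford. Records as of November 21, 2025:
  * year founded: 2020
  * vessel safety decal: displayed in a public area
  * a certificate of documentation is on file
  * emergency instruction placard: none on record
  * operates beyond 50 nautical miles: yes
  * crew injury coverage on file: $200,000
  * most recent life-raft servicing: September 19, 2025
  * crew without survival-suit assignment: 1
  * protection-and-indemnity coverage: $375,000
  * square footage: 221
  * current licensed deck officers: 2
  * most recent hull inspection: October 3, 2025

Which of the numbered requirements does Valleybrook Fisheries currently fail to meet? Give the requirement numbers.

1, 4, 6, 7, 9

1. emergency instruction placard absent → not met
2. protection-and-indemnity coverage $375,000 ≥ $300,000 → met
3. crew without survival-suit assignment 1 ≤ 2 → met
4. crew injury coverage $200,000 < $400,000 → not met
5. certificate of documentation present → met
6. hull inspection 49 days ago vs limit 45 → not met
7. life-raft servicing 63 days ago vs limit 45 → not met
8. vessel safety decal present → met
9. condition 'operates beyond 50 nautical miles' holds; licensed deck officers 2 < 3 → not met
Not met: 1, 4, 6, 7, 9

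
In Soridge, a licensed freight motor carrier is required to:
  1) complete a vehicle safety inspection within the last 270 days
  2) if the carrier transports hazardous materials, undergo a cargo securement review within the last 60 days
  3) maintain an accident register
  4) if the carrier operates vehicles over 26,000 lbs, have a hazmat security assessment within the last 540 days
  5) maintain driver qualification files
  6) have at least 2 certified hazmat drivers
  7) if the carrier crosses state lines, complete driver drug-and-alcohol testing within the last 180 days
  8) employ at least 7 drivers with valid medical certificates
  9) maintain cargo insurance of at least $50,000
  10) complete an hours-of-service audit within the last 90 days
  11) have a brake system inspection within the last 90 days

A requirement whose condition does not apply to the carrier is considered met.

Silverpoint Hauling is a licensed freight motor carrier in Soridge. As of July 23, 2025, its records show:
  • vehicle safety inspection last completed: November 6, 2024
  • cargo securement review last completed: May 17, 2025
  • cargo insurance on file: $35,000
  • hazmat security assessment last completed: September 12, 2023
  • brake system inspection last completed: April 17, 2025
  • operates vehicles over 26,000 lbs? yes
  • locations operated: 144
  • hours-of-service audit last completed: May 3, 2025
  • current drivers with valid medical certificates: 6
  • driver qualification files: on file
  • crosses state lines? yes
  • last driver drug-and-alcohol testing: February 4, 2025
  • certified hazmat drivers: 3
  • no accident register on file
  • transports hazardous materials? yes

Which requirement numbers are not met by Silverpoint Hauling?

1. vehicle safety inspection 259 days ago vs limit 270 → met
2. condition 'transports hazardous materials' holds; cargo securement review 67 days ago vs limit 60 → not met
3. accident register absent → not met
4. condition 'operates vehicles over 26,000 lbs' holds; hazmat security assessment 680 days ago vs limit 540 → not met
5. driver qualification files present → met
6. certified hazmat drivers 3 ≥ 2 → met
7. condition 'crosses state lines' holds; driver drug-and-alcohol testing 169 days ago vs limit 180 → met
8. drivers with valid medical certificates 6 < 7 → not met
9. cargo insurance $35,000 < $50,000 → not met
10. hours-of-service audit 81 days ago vs limit 90 → met
11. brake system inspection 97 days ago vs limit 90 → not met
Not met: 2, 3, 4, 8, 9, 11

2, 3, 4, 8, 9, 11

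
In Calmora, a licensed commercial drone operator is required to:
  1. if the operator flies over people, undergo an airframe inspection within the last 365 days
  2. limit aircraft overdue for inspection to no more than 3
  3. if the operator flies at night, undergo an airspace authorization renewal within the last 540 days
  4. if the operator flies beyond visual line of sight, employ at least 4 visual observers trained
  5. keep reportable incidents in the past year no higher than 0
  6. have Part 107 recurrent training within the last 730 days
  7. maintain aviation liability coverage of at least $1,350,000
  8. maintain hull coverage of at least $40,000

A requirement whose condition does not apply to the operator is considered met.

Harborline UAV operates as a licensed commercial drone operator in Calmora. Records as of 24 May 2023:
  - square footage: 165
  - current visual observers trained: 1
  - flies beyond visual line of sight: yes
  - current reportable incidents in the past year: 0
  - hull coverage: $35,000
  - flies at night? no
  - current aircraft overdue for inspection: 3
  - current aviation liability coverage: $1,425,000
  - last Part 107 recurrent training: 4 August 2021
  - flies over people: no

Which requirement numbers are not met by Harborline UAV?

1. condition 'flies over people' does not hold → requirement n/a → met
2. aircraft overdue for inspection 3 ≤ 3 → met
3. condition 'flies at night' does not hold → requirement n/a → met
4. condition 'flies beyond visual line of sight' holds; visual observers trained 1 < 4 → not met
5. reportable incidents in the past year 0 ≤ 0 → met
6. Part 107 recurrent training 658 days ago vs limit 730 → met
7. aviation liability coverage $1,425,000 ≥ $1,350,000 → met
8. hull coverage $35,000 < $40,000 → not met
Not met: 4, 8

4, 8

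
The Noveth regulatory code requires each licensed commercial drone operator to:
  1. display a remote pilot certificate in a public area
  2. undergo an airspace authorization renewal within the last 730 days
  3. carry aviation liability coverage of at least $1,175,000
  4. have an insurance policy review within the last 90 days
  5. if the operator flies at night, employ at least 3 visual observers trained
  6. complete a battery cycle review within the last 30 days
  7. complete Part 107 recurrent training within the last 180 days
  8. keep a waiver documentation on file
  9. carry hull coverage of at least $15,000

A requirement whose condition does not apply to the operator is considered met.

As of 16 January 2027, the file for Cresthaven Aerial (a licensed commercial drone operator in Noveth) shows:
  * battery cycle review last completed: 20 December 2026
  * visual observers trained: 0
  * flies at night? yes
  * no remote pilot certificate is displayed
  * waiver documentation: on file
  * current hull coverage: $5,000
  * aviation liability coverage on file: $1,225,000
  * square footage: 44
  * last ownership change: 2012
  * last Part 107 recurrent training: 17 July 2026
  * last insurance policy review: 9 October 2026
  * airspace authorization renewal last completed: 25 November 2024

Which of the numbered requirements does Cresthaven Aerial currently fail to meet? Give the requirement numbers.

1. remote pilot certificate absent → not met
2. airspace authorization renewal 782 days ago vs limit 730 → not met
3. aviation liability coverage $1,225,000 ≥ $1,175,000 → met
4. insurance policy review 99 days ago vs limit 90 → not met
5. condition 'flies at night' holds; visual observers trained 0 < 3 → not met
6. battery cycle review 27 days ago vs limit 30 → met
7. Part 107 recurrent training 183 days ago vs limit 180 → not met
8. waiver documentation present → met
9. hull coverage $5,000 < $15,000 → not met
Not met: 1, 2, 4, 5, 7, 9

1, 2, 4, 5, 7, 9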